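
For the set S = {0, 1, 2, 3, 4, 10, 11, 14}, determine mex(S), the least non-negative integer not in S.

5

The values 0, 1, 2, 3, 4 are all present; 5 is the first non-negative integer missing from the set.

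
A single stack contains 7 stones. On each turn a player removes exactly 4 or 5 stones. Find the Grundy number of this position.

1

Grundy values for subtraction set {4, 5}:
g(0) = mex{} = 0
g(1) = mex{} = 0
g(2) = mex{} = 0
g(3) = mex{} = 0
g(4) = mex{0} = 1
g(5) = mex{0} = 1
g(6) = mex{0} = 1
g(7) = mex{0} = 1
So g(7) = 1.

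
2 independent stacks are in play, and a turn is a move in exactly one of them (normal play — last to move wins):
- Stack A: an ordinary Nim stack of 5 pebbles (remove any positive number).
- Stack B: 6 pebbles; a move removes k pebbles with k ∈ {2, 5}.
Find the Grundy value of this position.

4

Stack A is a plain Nim stack of size 5, so its Grundy value is 5.
Build the Grundy sequence for stack B with g(k) = mex{g(k−s) : s ∈ {2, 5}, s ≤ k}:
g(0) = mex{} = 0
g(1) = mex{} = 0
g(2) = mex{0} = 1
g(3) = mex{0} = 1
g(4) = mex{1} = 0
g(5) = mex{0,1} = 2
g(6) = mex{0} = 1
So g(6) = 1.
The value of a disjunctive sum is the nim-sum of the parts.
Combined value = 5 ⊕ 1 = 4.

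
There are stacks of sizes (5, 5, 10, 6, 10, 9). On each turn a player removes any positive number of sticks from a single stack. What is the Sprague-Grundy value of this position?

15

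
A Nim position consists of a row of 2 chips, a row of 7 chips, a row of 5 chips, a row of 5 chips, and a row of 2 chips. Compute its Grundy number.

7

Compute the nim-sum pairwise:
2 ^ 7 = 5
5 ^ 5 = 0
0 ^ 5 = 5
5 ^ 2 = 7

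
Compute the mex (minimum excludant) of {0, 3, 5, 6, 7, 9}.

1

0 is in the set but 1 is not, so the mex is 1.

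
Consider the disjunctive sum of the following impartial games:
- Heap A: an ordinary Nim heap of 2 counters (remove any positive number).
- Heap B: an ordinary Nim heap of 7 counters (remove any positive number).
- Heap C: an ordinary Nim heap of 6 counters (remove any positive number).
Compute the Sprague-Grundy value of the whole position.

3

Heap A is a plain Nim heap of size 2, so its Grundy value is 2.
Heap B is a plain Nim heap of size 7, so its Grundy value is 7.
Heap C is a plain Nim heap of size 6, so its Grundy value is 6.
The value of a disjunctive sum is the nim-sum of the parts.
Combined value = 2 XOR 7 XOR 6 = 3.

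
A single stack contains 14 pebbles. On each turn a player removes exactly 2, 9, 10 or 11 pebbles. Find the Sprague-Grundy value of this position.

3

Build the Grundy sequence with g(k) = mex{g(k−s) : s ∈ {2, 9, 10, 11}, s ≤ k}:
g(0) = mex{} = 0
g(1) = mex{} = 0
g(2) = mex{0} = 1
g(3) = mex{0} = 1
g(4) = mex{1} = 0
g(5) = mex{1} = 0
g(6) = mex{0} = 1
g(7) = mex{0} = 1
g(8) = mex{1} = 0
g(9) = mex{0,1} = 2
g(10) = mex{0} = 1
g(11) = mex{0,1,2} = 3
g(12) = mex{0,1} = 2
g(13) = mex{0,1,3} = 2
g(14) = mex{0,1,2} = 3
So g(14) = 3.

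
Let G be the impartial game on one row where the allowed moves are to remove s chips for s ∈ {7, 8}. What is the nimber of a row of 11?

1

Compute g(0), g(1), … for moves {7, 8}:
k:     0  1  2  3  4  5  6  7  8  9 10 11
g(k):  0  0  0  0  0  0  0  1  1  1  1  1
So g(11) = 1.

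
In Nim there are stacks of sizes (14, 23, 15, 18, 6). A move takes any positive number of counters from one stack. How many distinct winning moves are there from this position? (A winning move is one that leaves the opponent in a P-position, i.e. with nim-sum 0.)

Nim-sum: 14 XOR 23 XOR 15 XOR 18 XOR 6 = 2.
The overall nim-sum is X = 2. A stack of size p has a winning move iff p XOR X < p (reduce it to p XOR X).
  14: 14 XOR 2 = 12 < 14 — winning move (to 12).
  23: 23 XOR 2 = 21 < 23 — winning move (to 21).
  15: 15 XOR 2 = 13 < 15 — winning move (to 13).
  18: 18 XOR 2 = 16 < 18 — winning move (to 16).
  6: 6 XOR 2 = 4 < 6 — winning move (to 4).
That gives 5 winning moves.

5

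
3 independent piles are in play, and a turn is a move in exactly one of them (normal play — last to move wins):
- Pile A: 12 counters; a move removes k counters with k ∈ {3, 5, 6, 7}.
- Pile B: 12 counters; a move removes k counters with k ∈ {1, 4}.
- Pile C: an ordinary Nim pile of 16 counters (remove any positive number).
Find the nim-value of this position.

Grundy values for pile A (subtraction set {3, 5, 6, 7}):
k:     0  1  2  3  4  5  6  7  8  9 10 11 12
g(k):  0  0  0  1  1  1  2  2  2  3  0  0  0
So g(12) = 0.
Build the Grundy sequence for pile B with g(k) = mex{g(k−s) : s ∈ {1, 4}, s ≤ k}:
g(0) = mex{} = 0
g(1) = mex{0} = 1
g(2) = mex{1} = 0
g(3) = mex{0} = 1
g(4) = mex{0,1} = 2
g(5) = mex{1,2} = 0
g(6) = mex{0} = 1
g(7) = mex{1} = 0
g(8) = mex{0,2} = 1
g(9) = mex{0,1} = 2
g(10) = mex{1,2} = 0
g(11) = mex{0} = 1
g(12) = mex{1} = 0
So g(12) = 0.
Pile C is a plain Nim pile of size 16, so its Grundy value is 16.
By the Sprague-Grundy theorem, the Grundy value of a sum of independent games is the XOR of the component values.
Combined value = 0 ⊕ 0 ⊕ 16 = 16.

16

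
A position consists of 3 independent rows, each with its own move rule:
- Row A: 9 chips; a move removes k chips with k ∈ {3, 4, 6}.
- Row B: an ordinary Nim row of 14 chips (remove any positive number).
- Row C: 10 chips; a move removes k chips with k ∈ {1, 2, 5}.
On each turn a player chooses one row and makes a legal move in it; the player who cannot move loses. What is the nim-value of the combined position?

Grundy values for row A (subtraction set {3, 4, 6}):
k:     0  1  2  3  4  5  6  7  8  9
g(k):  0  0  0  1  1  1  2  2  2  0
So g(9) = 0.
Row B is a plain Nim row of size 14, so its Grundy value is 14.
Build the Grundy sequence for row C with g(k) = mex{g(k−s) : s ∈ {1, 2, 5}, s ≤ k}:
g(0) = mex{} = 0
g(1) = mex{0} = 1
g(2) = mex{0,1} = 2
g(3) = mex{1,2} = 0
g(4) = mex{0,2} = 1
g(5) = mex{0,1} = 2
g(6) = mex{1,2} = 0
g(7) = mex{0,2} = 1
g(8) = mex{0,1} = 2
g(9) = mex{1,2} = 0
g(10) = mex{0,2} = 1
So g(10) = 1.
By the Sprague-Grundy theorem, the Grundy value of a sum of independent games is the XOR of the component values.
Combined value = 0 XOR 14 XOR 1 = 15.

15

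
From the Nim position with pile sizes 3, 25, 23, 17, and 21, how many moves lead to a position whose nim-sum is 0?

1

In binary:
  00011  (3)
  11001  (25)
  10111  (23)
  10001  (17)
  10101  (21)
  -----
  01001  (9)
The overall nim-sum is X = 9. A pile of size p has a winning move iff p XOR X < p (reduce it to p XOR X).
  3: 3 XOR 9 = 10 ≥ 3 — no move.
  25: 25 XOR 9 = 16 < 25 — winning move (to 16).
  23: 23 XOR 9 = 30 ≥ 23 — no move.
  17: 17 XOR 9 = 24 ≥ 17 — no move.
  21: 21 XOR 9 = 28 ≥ 21 — no move.
That gives 1 winning move.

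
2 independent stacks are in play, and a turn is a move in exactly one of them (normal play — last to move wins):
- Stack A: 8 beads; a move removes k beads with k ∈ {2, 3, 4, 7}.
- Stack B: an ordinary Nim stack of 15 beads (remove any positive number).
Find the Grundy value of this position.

14

Build the Grundy sequence for stack A with g(k) = mex{g(k−s) : s ∈ {2, 3, 4, 7}, s ≤ k}:
g(0) = mex{} = 0
g(1) = mex{} = 0
g(2) = mex{0} = 1
g(3) = mex{0} = 1
g(4) = mex{0,1} = 2
g(5) = mex{0,1} = 2
g(6) = mex{1,2} = 0
g(7) = mex{0,1,2} = 3
g(8) = mex{0,2} = 1
So g(8) = 1.
Stack B is a plain Nim stack of size 15, so its Grundy value is 15.
The value of a disjunctive sum is the nim-sum of the parts.
Combined value = 1 ⊕ 15 = 14.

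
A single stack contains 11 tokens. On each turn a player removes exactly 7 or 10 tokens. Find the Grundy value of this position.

Compute g(0), g(1), … for moves {7, 10}:
g(0) = mex{} = 0
g(1) = mex{} = 0
g(2) = mex{} = 0
g(3) = mex{} = 0
g(4) = mex{} = 0
g(5) = mex{} = 0
g(6) = mex{} = 0
g(7) = mex{0} = 1
g(8) = mex{0} = 1
g(9) = mex{0} = 1
g(10) = mex{0} = 1
g(11) = mex{0} = 1
So g(11) = 1.

1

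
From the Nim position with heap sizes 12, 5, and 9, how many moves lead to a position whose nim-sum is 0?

Bitwise XOR of the heap sizes:
  1100  (12)
  0101  (5)
  1001  (9)
  ----
  0000  (0)
The nim-sum is already 0, so every move leaves a nonzero nim-sum — there are no winning moves.

0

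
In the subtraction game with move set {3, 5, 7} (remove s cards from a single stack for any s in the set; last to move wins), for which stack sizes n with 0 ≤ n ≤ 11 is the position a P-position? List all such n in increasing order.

0, 1, 2, 10, 11

Build the Grundy sequence with g(k) = mex{g(k−s) : s ∈ {3, 5, 7}, s ≤ k}:
k:     0  1  2  3  4  5  6  7  8  9 10 11
g(k):  0  0  0  1  1  1  2  2  2  3  0  0
The P-positions (g = 0) in 0..11 are 0, 1, 2, 10, 11.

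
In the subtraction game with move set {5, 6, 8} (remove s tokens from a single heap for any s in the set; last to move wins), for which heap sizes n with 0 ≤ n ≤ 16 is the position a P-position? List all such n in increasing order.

0, 1, 2, 3, 4, 13, 14, 15, 16

Compute g(0), g(1), … for moves {5, 6, 8}:
k:     0  1  2  3  4  5  6  7  8  9 10 11 12 13 14 15 16
g(k):  0  0  0  0  0  1  1  1  1  1  2  2  2  0  0  0  0
The P-positions (g = 0) in 0..16 are 0, 1, 2, 3, 4, 13, 14, 15, 16.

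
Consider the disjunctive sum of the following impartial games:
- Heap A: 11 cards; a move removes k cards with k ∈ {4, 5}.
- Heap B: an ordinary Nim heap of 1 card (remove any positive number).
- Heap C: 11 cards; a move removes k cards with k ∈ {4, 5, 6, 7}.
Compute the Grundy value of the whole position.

1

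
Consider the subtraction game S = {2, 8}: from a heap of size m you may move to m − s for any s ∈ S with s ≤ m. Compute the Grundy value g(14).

0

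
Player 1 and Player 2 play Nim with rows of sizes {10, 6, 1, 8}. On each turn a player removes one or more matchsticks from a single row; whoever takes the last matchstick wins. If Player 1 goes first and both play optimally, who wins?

Compute the nim-sum pairwise:
10 XOR 6 = 12
12 XOR 1 = 13
13 XOR 8 = 5
The nim-sum is 5 ≠ 0, so this is an N-position: the player to move can win; Player 1 has a winning move.

Player 1 wins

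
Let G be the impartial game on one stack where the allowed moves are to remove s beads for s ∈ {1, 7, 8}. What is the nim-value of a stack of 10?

2

Grundy values for subtraction set {1, 7, 8}:
k:     0  1  2  3  4  5  6  7  8  9 10
g(k):  0  1  0  1  0  1  0  1  2  3  2
So g(10) = 2.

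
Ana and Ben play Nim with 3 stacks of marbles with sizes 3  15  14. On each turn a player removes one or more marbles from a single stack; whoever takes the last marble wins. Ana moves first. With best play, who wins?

Ana wins

Compute the nim-sum pairwise:
3 XOR 15 = 12
12 XOR 14 = 2
The nim-sum is 2 ≠ 0, so this is an N-position: the player to move can win; Ana has a winning move.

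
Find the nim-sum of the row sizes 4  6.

2

Compute the nim-sum pairwise:
4 ^ 6 = 2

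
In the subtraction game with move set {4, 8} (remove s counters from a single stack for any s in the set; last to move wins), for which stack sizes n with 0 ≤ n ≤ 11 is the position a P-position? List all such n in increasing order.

0, 1, 2, 3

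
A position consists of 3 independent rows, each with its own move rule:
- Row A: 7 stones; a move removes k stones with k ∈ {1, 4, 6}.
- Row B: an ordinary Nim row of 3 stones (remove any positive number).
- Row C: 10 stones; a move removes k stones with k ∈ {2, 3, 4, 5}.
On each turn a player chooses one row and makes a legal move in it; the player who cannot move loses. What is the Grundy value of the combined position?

Build the Grundy sequence for row A with g(k) = mex{g(k−s) : s ∈ {1, 4, 6}, s ≤ k}:
g(0) = mex{} = 0
g(1) = mex{0} = 1
g(2) = mex{1} = 0
g(3) = mex{0} = 1
g(4) = mex{0,1} = 2
g(5) = mex{1,2} = 0
g(6) = mex{0} = 1
g(7) = mex{1} = 0
So g(7) = 0.
Row B is a plain Nim row of size 3, so its Grundy value is 3.
Build the Grundy sequence for row C with g(k) = mex{g(k−s) : s ∈ {2, 3, 4, 5}, s ≤ k}:
k:     0  1  2  3  4  5  6  7  8  9 10
g(k):  0  0  1  1  2  2  3  0  0  1  1
So g(10) = 1.
By the Sprague-Grundy theorem, the Grundy value of a sum of independent games is the XOR of the component values.
Combined value = 0 XOR 3 XOR 1 = 2.

2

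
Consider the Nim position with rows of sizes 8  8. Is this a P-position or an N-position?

P-position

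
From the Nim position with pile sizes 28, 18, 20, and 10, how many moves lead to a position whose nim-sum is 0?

3

Nim-sum: 28 XOR 18 XOR 20 XOR 10 = 16.
The overall nim-sum is X = 16. A pile of size p has a winning move iff p XOR X < p (reduce it to p XOR X).
  28: 28 XOR 16 = 12 < 28 — winning move (to 12).
  18: 18 XOR 16 = 2 < 18 — winning move (to 2).
  20: 20 XOR 16 = 4 < 20 — winning move (to 4).
  10: 10 XOR 16 = 26 ≥ 10 — no move.
That gives 3 winning moves.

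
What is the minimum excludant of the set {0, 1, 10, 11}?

The values 0, 1 are all present; 2 is the first non-negative integer missing from the set.

2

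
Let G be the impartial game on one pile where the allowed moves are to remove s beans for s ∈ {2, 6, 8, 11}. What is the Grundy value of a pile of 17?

0

Compute g(0), g(1), … for moves {2, 6, 8, 11}:
k:     0  1  2  3  4  5  6  7  8  9 10 11 12 13 14 15 16 17
g(k):  0  0  1  1  0  0  1  1  2  2  3  3  2  2  0  3  1  0
So g(17) = 0.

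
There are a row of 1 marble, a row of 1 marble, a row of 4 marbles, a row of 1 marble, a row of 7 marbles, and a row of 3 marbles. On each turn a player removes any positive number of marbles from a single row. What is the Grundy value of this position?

Compute the nim-sum pairwise:
1 XOR 1 = 0
0 XOR 4 = 4
4 XOR 1 = 5
5 XOR 7 = 2
2 XOR 3 = 1

1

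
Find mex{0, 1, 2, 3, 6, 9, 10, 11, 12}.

4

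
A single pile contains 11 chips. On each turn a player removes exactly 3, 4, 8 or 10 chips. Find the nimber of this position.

Build the Grundy sequence with g(k) = mex{g(k−s) : s ∈ {3, 4, 8, 10}, s ≤ k}:
g(0) = mex{} = 0
g(1) = mex{} = 0
g(2) = mex{} = 0
g(3) = mex{0} = 1
g(4) = mex{0} = 1
g(5) = mex{0} = 1
g(6) = mex{0,1} = 2
g(7) = mex{1} = 0
g(8) = mex{0,1} = 2
g(9) = mex{0,1,2} = 3
g(10) = mex{0,2} = 1
g(11) = mex{0,1,2} = 3
So g(11) = 3.

3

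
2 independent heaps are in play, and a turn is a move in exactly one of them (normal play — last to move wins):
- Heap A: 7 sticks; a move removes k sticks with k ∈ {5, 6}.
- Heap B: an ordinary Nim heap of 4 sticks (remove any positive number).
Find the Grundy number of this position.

5

Build the Grundy sequence for heap A with g(k) = mex{g(k−s) : s ∈ {5, 6}, s ≤ k}:
k:     0  1  2  3  4  5  6  7
g(k):  0  0  0  0  0  1  1  1
So g(7) = 1.
Heap B is a plain Nim heap of size 4, so its Grundy value is 4.
The value of a disjunctive sum is the nim-sum of the parts.
Combined value = 1 XOR 4 = 5.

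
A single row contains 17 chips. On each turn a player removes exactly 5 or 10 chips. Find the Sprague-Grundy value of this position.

Build the Grundy sequence with g(k) = mex{g(k−s) : s ∈ {5, 10}, s ≤ k}:
k:     0  1  2  3  4  5  6  7  8  9 10 11 12 13 14 15 16 17
g(k):  0  0  0  0  0  1  1  1  1  1  2  2  2  2  2  0  0  0
So g(17) = 0.

0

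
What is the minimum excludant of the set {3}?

0 is not in the set, so the mex is 0.

0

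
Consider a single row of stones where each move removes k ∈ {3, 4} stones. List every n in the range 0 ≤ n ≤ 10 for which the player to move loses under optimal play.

0, 1, 2, 7, 8, 9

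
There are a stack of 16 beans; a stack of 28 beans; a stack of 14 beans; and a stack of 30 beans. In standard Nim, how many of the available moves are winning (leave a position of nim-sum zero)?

Nim-sum: 16 ⊕ 28 ⊕ 14 ⊕ 30 = 28.
The overall nim-sum is X = 28. A stack of size p has a winning move iff p XOR X < p (reduce it to p XOR X).
  16: 16 XOR 28 = 12 < 16 — winning move (to 12).
  28: 28 XOR 28 = 0 < 28 — winning move (to 0).
  14: 14 XOR 28 = 18 ≥ 14 — no move.
  30: 30 XOR 28 = 2 < 30 — winning move (to 2).
That gives 3 winning moves.

3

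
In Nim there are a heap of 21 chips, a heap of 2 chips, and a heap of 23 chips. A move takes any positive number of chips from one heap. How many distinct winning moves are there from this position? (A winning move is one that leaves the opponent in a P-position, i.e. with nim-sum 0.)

0

Write each in binary and XOR column by column:
  10101  (21)
  00010  (2)
  10111  (23)
  -----
  00000  (0)
The nim-sum is already 0, so every move leaves a nonzero nim-sum — there are no winning moves.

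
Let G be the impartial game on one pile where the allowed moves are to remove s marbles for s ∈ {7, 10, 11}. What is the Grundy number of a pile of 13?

1

Compute g(0), g(1), … for moves {7, 10, 11}:
g(0) = mex{} = 0
g(1) = mex{} = 0
g(2) = mex{} = 0
g(3) = mex{} = 0
g(4) = mex{} = 0
g(5) = mex{} = 0
g(6) = mex{} = 0
g(7) = mex{0} = 1
g(8) = mex{0} = 1
g(9) = mex{0} = 1
g(10) = mex{0} = 1
g(11) = mex{0} = 1
g(12) = mex{0} = 1
g(13) = mex{0} = 1
So g(13) = 1.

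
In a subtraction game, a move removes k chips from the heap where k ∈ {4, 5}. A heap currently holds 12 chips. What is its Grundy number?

Grundy values for subtraction set {4, 5}:
k:     0  1  2  3  4  5  6  7  8  9 10 11 12
g(k):  0  0  0  0  1  1  1  1  2  0  0  0  0
So g(12) = 0.

0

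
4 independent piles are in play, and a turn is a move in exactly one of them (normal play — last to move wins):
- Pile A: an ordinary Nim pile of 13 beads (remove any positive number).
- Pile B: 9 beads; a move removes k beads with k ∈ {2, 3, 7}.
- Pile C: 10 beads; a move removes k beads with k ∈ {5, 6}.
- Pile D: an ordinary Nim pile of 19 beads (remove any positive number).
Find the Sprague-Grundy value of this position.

Pile A is a plain Nim pile of size 13, so its Grundy value is 13.
For pile B, compute g(0), g(1), … with moves {2, 3, 7}:
g(0) = mex{} = 0
g(1) = mex{} = 0
g(2) = mex{0} = 1
g(3) = mex{0} = 1
g(4) = mex{0,1} = 2
g(5) = mex{1} = 0
g(6) = mex{1,2} = 0
g(7) = mex{0,2} = 1
g(8) = mex{0} = 1
g(9) = mex{0,1} = 2
So g(9) = 2.
Build the Grundy sequence for pile C with g(k) = mex{g(k−s) : s ∈ {5, 6}, s ≤ k}:
k:     0  1  2  3  4  5  6  7  8  9 10
g(k):  0  0  0  0  0  1  1  1  1  1  2
So g(10) = 2.
Pile D is a plain Nim pile of size 19, so its Grundy value is 19.
The value of a disjunctive sum is the nim-sum of the parts.
Combined value = 13 ⊕ 2 ⊕ 2 ⊕ 19 = 30.

30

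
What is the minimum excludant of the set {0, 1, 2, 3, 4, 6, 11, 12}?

The values 0, 1, 2, 3, 4 are all present; 5 is the first non-negative integer missing from the set.

5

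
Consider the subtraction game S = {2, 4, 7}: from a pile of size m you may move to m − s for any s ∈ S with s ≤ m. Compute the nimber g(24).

0

Grundy values for subtraction set {2, 4, 7}:
k:     0  1  2  3  4  5  6  7  8  9 10 11 12 13 14 15 16 17 18 19 20 21 22 23 24
g(k):  0  0  1  1  2  2  0  3  1  0  2  1  0  2  1  0  2  1  0  2  1  0  2  1  0
So g(24) = 0.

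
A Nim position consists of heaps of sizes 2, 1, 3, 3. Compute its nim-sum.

3

In binary:
  10  (2)
  01  (1)
  11  (3)
  11  (3)
  --
  11  (3)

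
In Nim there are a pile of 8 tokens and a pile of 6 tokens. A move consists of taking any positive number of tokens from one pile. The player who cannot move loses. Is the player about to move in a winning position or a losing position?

Winning position

In binary:
  1000  (8)
  0110  (6)
  ----
  1110  (14)
The nim-sum is 14 ≠ 0, so this is an N-position: the player to move can win.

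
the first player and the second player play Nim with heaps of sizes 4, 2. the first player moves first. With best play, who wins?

the first player wins

Compute the nim-sum pairwise:
4 ^ 2 = 6
The nim-sum is 6 ≠ 0, so this is an N-position: the player to move can win; the first player has a winning move.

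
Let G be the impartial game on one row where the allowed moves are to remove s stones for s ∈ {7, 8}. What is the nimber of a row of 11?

1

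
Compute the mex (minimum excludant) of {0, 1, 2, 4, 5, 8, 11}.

3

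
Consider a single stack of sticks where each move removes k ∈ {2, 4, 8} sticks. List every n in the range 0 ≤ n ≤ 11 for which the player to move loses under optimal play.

Build the Grundy sequence with g(k) = mex{g(k−s) : s ∈ {2, 4, 8}, s ≤ k}:
g(0) = mex{} = 0
g(1) = mex{} = 0
g(2) = mex{0} = 1
g(3) = mex{0} = 1
g(4) = mex{0,1} = 2
g(5) = mex{0,1} = 2
g(6) = mex{1,2} = 0
g(7) = mex{1,2} = 0
g(8) = mex{0,2} = 1
g(9) = mex{0,2} = 1
g(10) = mex{0,1} = 2
g(11) = mex{0,1} = 2
The P-positions (g = 0) in 0..11 are 0, 1, 6, 7.

0, 1, 6, 7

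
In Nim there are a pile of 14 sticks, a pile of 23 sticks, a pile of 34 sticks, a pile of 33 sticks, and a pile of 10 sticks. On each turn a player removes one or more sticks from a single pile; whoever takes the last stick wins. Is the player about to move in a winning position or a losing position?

Winning position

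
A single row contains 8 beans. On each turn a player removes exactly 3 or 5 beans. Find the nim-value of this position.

0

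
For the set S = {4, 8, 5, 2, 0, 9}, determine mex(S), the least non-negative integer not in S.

1

0 is in the set but 1 is not, so the mex is 1.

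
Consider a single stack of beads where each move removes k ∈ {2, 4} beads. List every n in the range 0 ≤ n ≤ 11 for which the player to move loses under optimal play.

Build the Grundy sequence with g(k) = mex{g(k−s) : s ∈ {2, 4}, s ≤ k}:
g(0) = mex{} = 0
g(1) = mex{} = 0
g(2) = mex{0} = 1
g(3) = mex{0} = 1
g(4) = mex{0,1} = 2
g(5) = mex{0,1} = 2
g(6) = mex{1,2} = 0
g(7) = mex{1,2} = 0
g(8) = mex{0,2} = 1
g(9) = mex{0,2} = 1
g(10) = mex{0,1} = 2
g(11) = mex{0,1} = 2
The P-positions (g = 0) in 0..11 are 0, 1, 6, 7.

0, 1, 6, 7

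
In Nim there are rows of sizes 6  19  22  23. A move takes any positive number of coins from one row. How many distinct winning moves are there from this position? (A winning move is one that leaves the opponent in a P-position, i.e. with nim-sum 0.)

3

Nim-sum: 6 ^ 19 ^ 22 ^ 23 = 20.
The overall nim-sum is X = 20. A row of size p has a winning move iff p XOR X < p (reduce it to p XOR X).
  6: 6 XOR 20 = 18 ≥ 6 — no move.
  19: 19 XOR 20 = 7 < 19 — winning move (to 7).
  22: 22 XOR 20 = 2 < 22 — winning move (to 2).
  23: 23 XOR 20 = 3 < 23 — winning move (to 3).
That gives 3 winning moves.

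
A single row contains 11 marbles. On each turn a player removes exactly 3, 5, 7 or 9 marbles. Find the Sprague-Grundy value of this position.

3

Compute g(0), g(1), … for moves {3, 5, 7, 9}:
k:     0  1  2  3  4  5  6  7  8  9 10 11
g(k):  0  0  0  1  1  1  2  2  2  3  3  3
So g(11) = 3.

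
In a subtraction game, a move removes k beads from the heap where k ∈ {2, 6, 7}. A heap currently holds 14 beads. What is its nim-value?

0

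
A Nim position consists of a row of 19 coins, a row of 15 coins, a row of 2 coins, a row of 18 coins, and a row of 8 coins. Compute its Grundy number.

4

Nim-sum: 19 ⊕ 15 ⊕ 2 ⊕ 18 ⊕ 8 = 4.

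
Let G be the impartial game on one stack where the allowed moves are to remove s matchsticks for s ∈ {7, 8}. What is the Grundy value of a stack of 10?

Compute g(0), g(1), … for moves {7, 8}:
g(0) = mex{} = 0
g(1) = mex{} = 0
g(2) = mex{} = 0
g(3) = mex{} = 0
g(4) = mex{} = 0
g(5) = mex{} = 0
g(6) = mex{} = 0
g(7) = mex{0} = 1
g(8) = mex{0} = 1
g(9) = mex{0} = 1
g(10) = mex{0} = 1
So g(10) = 1.

1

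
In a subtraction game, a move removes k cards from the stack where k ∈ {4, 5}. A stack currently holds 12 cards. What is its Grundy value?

0

Compute g(0), g(1), … for moves {4, 5}:
g(0) = mex{} = 0
g(1) = mex{} = 0
g(2) = mex{} = 0
g(3) = mex{} = 0
g(4) = mex{0} = 1
g(5) = mex{0} = 1
g(6) = mex{0} = 1
g(7) = mex{0} = 1
g(8) = mex{0,1} = 2
g(9) = mex{1} = 0
g(10) = mex{1} = 0
g(11) = mex{1} = 0
g(12) = mex{1,2} = 0
So g(12) = 0.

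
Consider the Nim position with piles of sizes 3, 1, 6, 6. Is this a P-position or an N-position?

Nim-sum: 3 XOR 1 XOR 6 XOR 6 = 2.
The nim-sum is 2 ≠ 0, so this is an N-position: the player to move can win.

N-position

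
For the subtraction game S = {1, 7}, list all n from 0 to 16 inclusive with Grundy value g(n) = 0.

0, 2, 4, 6, 8, 10, 12, 14, 16

Compute g(0), g(1), … for moves {1, 7}:
k:     0  1  2  3  4  5  6  7  8  9 10 11 12 13 14 15 16
g(k):  0  1  0  1  0  1  0  1  0  1  0  1  0  1  0  1  0
The P-positions (g = 0) in 0..16 are 0, 2, 4, 6, 8, 10, 12, 14, 16.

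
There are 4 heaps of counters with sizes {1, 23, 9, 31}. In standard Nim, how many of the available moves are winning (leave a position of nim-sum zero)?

Nim-sum: 1 ^ 23 ^ 9 ^ 31 = 0.
The nim-sum is already 0, so every move leaves a nonzero nim-sum — there are no winning moves.

0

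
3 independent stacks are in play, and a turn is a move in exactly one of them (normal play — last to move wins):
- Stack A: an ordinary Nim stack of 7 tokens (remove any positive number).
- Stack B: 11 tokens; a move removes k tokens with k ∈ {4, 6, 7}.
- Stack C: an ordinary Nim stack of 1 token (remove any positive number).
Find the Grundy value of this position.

Stack A is a plain Nim stack of size 7, so its Grundy value is 7.
Grundy values for stack B (subtraction set {4, 6, 7}):
k:     0  1  2  3  4  5  6  7  8  9 10 11
g(k):  0  0  0  0  1  1  1  1  2  2  2  0
So g(11) = 0.
Stack C is a plain Nim stack of size 1, so its Grundy value is 1.
The value of a disjunctive sum is the nim-sum of the parts.
Combined value = 7 ⊕ 0 ⊕ 1 = 6.

6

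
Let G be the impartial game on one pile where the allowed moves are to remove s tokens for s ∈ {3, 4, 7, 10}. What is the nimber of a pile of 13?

Grundy values for subtraction set {3, 4, 7, 10}:
g(0) = mex{} = 0
g(1) = mex{} = 0
g(2) = mex{} = 0
g(3) = mex{0} = 1
g(4) = mex{0} = 1
g(5) = mex{0} = 1
g(6) = mex{0,1} = 2
g(7) = mex{0,1} = 2
g(8) = mex{0,1} = 2
g(9) = mex{0,1,2} = 3
g(10) = mex{0,1,2} = 3
g(11) = mex{0,1,2} = 3
g(12) = mex{0,1,2,3} = 4
g(13) = mex{1,2,3} = 0
So g(13) = 0.

0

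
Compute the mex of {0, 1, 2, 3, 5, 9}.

The values 0, 1, 2, 3 are all present; 4 is the first non-negative integer missing from the set.

4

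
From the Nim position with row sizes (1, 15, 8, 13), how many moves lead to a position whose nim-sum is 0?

Write each in binary and XOR column by column:
  0001  (1)
  1111  (15)
  1000  (8)
  1101  (13)
  ----
  1011  (11)
The overall nim-sum is X = 11. A row of size p has a winning move iff p XOR X < p (reduce it to p XOR X).
  1: 1 XOR 11 = 10 ≥ 1 — no move.
  15: 15 XOR 11 = 4 < 15 — winning move (to 4).
  8: 8 XOR 11 = 3 < 8 — winning move (to 3).
  13: 13 XOR 11 = 6 < 13 — winning move (to 6).
That gives 3 winning moves.

3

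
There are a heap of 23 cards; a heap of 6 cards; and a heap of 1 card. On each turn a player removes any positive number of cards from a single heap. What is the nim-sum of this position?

Compute the nim-sum pairwise:
23 XOR 6 = 17
17 XOR 1 = 16

16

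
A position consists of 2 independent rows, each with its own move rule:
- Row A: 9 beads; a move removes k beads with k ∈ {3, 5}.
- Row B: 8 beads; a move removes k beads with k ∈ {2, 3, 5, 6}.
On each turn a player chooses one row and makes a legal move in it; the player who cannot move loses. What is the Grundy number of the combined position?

Build the Grundy sequence for row A with g(k) = mex{g(k−s) : s ∈ {3, 5}, s ≤ k}:
k:     0  1  2  3  4  5  6  7  8  9
g(k):  0  0  0  1  1  1  2  2  0  0
So g(9) = 0.
Grundy values for row B (subtraction set {2, 3, 5, 6}):
g(0) = mex{} = 0
g(1) = mex{} = 0
g(2) = mex{0} = 1
g(3) = mex{0} = 1
g(4) = mex{0,1} = 2
g(5) = mex{0,1} = 2
g(6) = mex{0,1,2} = 3
g(7) = mex{0,1,2} = 3
g(8) = mex{1,2,3} = 0
So g(8) = 0.
By the Sprague-Grundy theorem, the Grundy value of a sum of independent games is the XOR of the component values.
Combined value = 0 XOR 0 = 0.

0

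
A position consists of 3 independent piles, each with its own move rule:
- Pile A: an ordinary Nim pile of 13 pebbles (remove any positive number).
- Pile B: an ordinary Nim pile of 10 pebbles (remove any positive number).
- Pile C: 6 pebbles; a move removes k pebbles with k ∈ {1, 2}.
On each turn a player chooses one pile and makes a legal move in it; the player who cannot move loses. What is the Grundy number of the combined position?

Pile A is a plain Nim pile of size 13, so its Grundy value is 13.
Pile B is a plain Nim pile of size 10, so its Grundy value is 10.
Build the Grundy sequence for pile C with g(k) = mex{g(k−s) : s ∈ {1, 2}, s ≤ k}:
k:     0  1  2  3  4  5  6
g(k):  0  1  2  0  1  2  0
So g(6) = 0.
By the Sprague-Grundy theorem, the Grundy value of a sum of independent games is the XOR of the component values.
Combined value = 13 ⊕ 10 ⊕ 0 = 7.

7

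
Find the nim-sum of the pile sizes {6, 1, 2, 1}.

Write each in binary and XOR column by column:
  110  (6)
  001  (1)
  010  (2)
  001  (1)
  ---
  100  (4)

4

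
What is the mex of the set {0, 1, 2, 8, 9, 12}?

The values 0, 1, 2 are all present; 3 is the first non-negative integer missing from the set.

3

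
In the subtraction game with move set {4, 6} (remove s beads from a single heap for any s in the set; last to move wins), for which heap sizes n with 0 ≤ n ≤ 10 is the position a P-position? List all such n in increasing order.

0, 1, 2, 3, 10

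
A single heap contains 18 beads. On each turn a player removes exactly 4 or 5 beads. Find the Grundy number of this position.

0

Grundy values for subtraction set {4, 5}:
k:     0  1  2  3  4  5  6  7  8  9 10 11 12 13 14 15 16 17 18
g(k):  0  0  0  0  1  1  1  1  2  0  0  0  0  1  1  1  1  2  0
So g(18) = 0.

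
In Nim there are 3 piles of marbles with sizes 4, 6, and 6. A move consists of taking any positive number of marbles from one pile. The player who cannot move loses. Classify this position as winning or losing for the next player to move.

Winning position

Write each in binary and XOR column by column:
  100  (4)
  110  (6)
  110  (6)
  ---
  100  (4)
The nim-sum is 4 ≠ 0, so this is an N-position: the player to move can win.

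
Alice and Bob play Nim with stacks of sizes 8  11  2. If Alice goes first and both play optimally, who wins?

Alice wins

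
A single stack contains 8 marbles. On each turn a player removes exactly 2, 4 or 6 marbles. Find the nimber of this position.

Compute g(0), g(1), … for moves {2, 4, 6}:
g(0) = mex{} = 0
g(1) = mex{} = 0
g(2) = mex{0} = 1
g(3) = mex{0} = 1
g(4) = mex{0,1} = 2
g(5) = mex{0,1} = 2
g(6) = mex{0,1,2} = 3
g(7) = mex{0,1,2} = 3
g(8) = mex{1,2,3} = 0
So g(8) = 0.

0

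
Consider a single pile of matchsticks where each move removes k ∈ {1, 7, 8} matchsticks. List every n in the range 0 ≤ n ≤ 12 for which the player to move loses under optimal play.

Build the Grundy sequence with g(k) = mex{g(k−s) : s ∈ {1, 7, 8}, s ≤ k}:
k:     0  1  2  3  4  5  6  7  8  9 10 11 12
g(k):  0  1  0  1  0  1  0  1  2  3  2  3  2
The P-positions (g = 0) in 0..12 are 0, 2, 4, 6.

0, 2, 4, 6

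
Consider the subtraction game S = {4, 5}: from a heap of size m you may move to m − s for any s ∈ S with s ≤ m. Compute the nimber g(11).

Compute g(0), g(1), … for moves {4, 5}:
k:     0  1  2  3  4  5  6  7  8  9 10 11
g(k):  0  0  0  0  1  1  1  1  2  0  0  0
So g(11) = 0.

0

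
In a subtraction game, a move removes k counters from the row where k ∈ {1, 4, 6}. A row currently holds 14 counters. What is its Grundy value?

2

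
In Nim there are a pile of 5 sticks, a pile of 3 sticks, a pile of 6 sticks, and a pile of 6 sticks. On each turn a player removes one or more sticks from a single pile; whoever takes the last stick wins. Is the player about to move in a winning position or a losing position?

Winning position

Compute the nim-sum pairwise:
5 ⊕ 3 = 6
6 ⊕ 6 = 0
0 ⊕ 6 = 6
The nim-sum is 6 ≠ 0, so this is an N-position: the player to move can win.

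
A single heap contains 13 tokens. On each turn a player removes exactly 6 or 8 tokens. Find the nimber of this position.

Compute g(0), g(1), … for moves {6, 8}:
k:     0  1  2  3  4  5  6  7  8  9 10 11 12 13
g(k):  0  0  0  0  0  0  1  1  1  1  1  1  2  2
So g(13) = 2.

2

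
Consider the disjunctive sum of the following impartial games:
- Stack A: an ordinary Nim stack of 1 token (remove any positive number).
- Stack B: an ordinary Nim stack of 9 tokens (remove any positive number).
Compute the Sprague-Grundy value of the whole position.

8

Stack A is a plain Nim stack of size 1, so its Grundy value is 1.
Stack B is a plain Nim stack of size 9, so its Grundy value is 9.
The value of a disjunctive sum is the nim-sum of the parts.
Combined value = 1 XOR 9 = 8.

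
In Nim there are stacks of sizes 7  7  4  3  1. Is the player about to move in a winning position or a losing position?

Write each in binary and XOR column by column:
  111  (7)
  111  (7)
  100  (4)
  011  (3)
  001  (1)
  ---
  110  (6)
The nim-sum is 6 ≠ 0, so this is an N-position: the player to move can win.

Winning position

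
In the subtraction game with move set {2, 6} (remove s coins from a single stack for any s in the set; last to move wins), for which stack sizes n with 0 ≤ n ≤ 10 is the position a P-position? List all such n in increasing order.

0, 1, 4, 5, 8, 9

Build the Grundy sequence with g(k) = mex{g(k−s) : s ∈ {2, 6}, s ≤ k}:
g(0) = mex{} = 0
g(1) = mex{} = 0
g(2) = mex{0} = 1
g(3) = mex{0} = 1
g(4) = mex{1} = 0
g(5) = mex{1} = 0
g(6) = mex{0} = 1
g(7) = mex{0} = 1
g(8) = mex{1} = 0
g(9) = mex{1} = 0
g(10) = mex{0} = 1
The P-positions (g = 0) in 0..10 are 0, 1, 4, 5, 8, 9.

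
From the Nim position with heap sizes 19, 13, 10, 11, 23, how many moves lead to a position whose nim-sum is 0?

3

Write each in binary and XOR column by column:
  10011  (19)
  01101  (13)
  01010  (10)
  01011  (11)
  10111  (23)
  -----
  01000  (8)
The overall nim-sum is X = 8. A heap of size p has a winning move iff p XOR X < p (reduce it to p XOR X).
  19: 19 XOR 8 = 27 ≥ 19 — no move.
  13: 13 XOR 8 = 5 < 13 — winning move (to 5).
  10: 10 XOR 8 = 2 < 10 — winning move (to 2).
  11: 11 XOR 8 = 3 < 11 — winning move (to 3).
  23: 23 XOR 8 = 31 ≥ 23 — no move.
That gives 3 winning moves.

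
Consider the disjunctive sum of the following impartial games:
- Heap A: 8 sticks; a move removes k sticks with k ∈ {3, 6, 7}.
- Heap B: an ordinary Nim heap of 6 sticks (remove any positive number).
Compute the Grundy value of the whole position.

Build the Grundy sequence for heap A with g(k) = mex{g(k−s) : s ∈ {3, 6, 7}, s ≤ k}:
g(0) = mex{} = 0
g(1) = mex{} = 0
g(2) = mex{} = 0
g(3) = mex{0} = 1
g(4) = mex{0} = 1
g(5) = mex{0} = 1
g(6) = mex{0,1} = 2
g(7) = mex{0,1} = 2
g(8) = mex{0,1} = 2
So g(8) = 2.
Heap B is a plain Nim heap of size 6, so its Grundy value is 6.
By the Sprague-Grundy theorem, the Grundy value of a sum of independent games is the XOR of the component values.
Combined value = 2 ⊕ 6 = 4.

4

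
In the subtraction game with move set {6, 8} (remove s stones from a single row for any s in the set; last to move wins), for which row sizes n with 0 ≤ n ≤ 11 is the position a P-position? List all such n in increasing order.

Compute g(0), g(1), … for moves {6, 8}:
k:     0  1  2  3  4  5  6  7  8  9 10 11
g(k):  0  0  0  0  0  0  1  1  1  1  1  1
The P-positions (g = 0) in 0..11 are 0, 1, 2, 3, 4, 5.

0, 1, 2, 3, 4, 5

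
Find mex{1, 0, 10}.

The values 0, 1 are all present; 2 is the first non-negative integer missing from the set.

2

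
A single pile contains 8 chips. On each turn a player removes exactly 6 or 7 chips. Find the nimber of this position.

1

Grundy values for subtraction set {6, 7}:
k:     0  1  2  3  4  5  6  7  8
g(k):  0  0  0  0  0  0  1  1  1
So g(8) = 1.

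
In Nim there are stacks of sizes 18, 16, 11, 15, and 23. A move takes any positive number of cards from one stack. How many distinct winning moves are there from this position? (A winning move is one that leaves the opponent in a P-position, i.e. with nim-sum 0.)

Compute the nim-sum pairwise:
18 XOR 16 = 2
2 XOR 11 = 9
9 XOR 15 = 6
6 XOR 23 = 17
The overall nim-sum is X = 17. A stack of size p has a winning move iff p XOR X < p (reduce it to p XOR X).
  18: 18 XOR 17 = 3 < 18 — winning move (to 3).
  16: 16 XOR 17 = 1 < 16 — winning move (to 1).
  11: 11 XOR 17 = 26 ≥ 11 — no move.
  15: 15 XOR 17 = 30 ≥ 15 — no move.
  23: 23 XOR 17 = 6 < 23 — winning move (to 6).
That gives 3 winning moves.

3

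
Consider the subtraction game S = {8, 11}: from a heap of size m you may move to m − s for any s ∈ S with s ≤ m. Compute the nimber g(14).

Build the Grundy sequence with g(k) = mex{g(k−s) : s ∈ {8, 11}, s ≤ k}:
k:     0  1  2  3  4  5  6  7  8  9 10 11 12 13 14
g(k):  0  0  0  0  0  0  0  0  1  1  1  1  1  1  1
So g(14) = 1.

1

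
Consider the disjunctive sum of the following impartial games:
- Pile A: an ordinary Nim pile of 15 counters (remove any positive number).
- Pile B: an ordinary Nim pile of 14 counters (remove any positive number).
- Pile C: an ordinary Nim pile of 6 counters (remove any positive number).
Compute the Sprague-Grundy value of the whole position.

7

Pile A is a plain Nim pile of size 15, so its Grundy value is 15.
Pile B is a plain Nim pile of size 14, so its Grundy value is 14.
Pile C is a plain Nim pile of size 6, so its Grundy value is 6.
By the Sprague-Grundy theorem, the Grundy value of a sum of independent games is the XOR of the component values.
Combined value = 15 XOR 14 XOR 6 = 7.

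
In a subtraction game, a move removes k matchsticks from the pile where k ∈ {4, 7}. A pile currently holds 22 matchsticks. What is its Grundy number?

0

Build the Grundy sequence with g(k) = mex{g(k−s) : s ∈ {4, 7}, s ≤ k}:
k:     0  1  2  3  4  5  6  7  8  9 10 11 12 13 14 15 16 17 18 19 20 21 22
g(k):  0  0  0  0  1  1  1  1  2  2  2  0  0  0  0  1  1  1  1  2  2  2  0
So g(22) = 0.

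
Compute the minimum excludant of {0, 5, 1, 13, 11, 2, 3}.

The values 0, 1, 2, 3 are all present; 4 is the first non-negative integer missing from the set.

4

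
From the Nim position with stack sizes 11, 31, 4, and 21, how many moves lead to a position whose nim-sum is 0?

Nim-sum: 11 XOR 31 XOR 4 XOR 21 = 5.
The overall nim-sum is X = 5. A stack of size p has a winning move iff p XOR X < p (reduce it to p XOR X).
  11: 11 XOR 5 = 14 ≥ 11 — no move.
  31: 31 XOR 5 = 26 < 31 — winning move (to 26).
  4: 4 XOR 5 = 1 < 4 — winning move (to 1).
  21: 21 XOR 5 = 16 < 21 — winning move (to 16).
That gives 3 winning moves.

3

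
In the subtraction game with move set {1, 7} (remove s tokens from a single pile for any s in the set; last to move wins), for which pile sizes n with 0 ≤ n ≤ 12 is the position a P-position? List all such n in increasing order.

0, 2, 4, 6, 8, 10, 12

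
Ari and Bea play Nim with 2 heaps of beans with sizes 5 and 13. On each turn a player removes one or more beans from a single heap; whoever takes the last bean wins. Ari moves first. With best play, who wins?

Compute the nim-sum pairwise:
5 ^ 13 = 8
The nim-sum is 8 ≠ 0, so this is an N-position: the player to move can win; Ari has a winning move.

Ari wins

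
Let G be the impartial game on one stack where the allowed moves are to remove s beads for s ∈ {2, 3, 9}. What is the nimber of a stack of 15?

2

Grundy values for subtraction set {2, 3, 9}:
k:     0  1  2  3  4  5  6  7  8  9 10 11 12 13 14 15
g(k):  0  0  1  1  2  0  0  1  1  2  2  0  0  1  1  2
So g(15) = 2.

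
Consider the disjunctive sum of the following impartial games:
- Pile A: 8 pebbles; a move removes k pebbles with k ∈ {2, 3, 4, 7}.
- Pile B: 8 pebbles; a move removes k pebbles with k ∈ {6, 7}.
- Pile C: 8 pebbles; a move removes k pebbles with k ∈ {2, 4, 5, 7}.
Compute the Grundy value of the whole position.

4

For pile A, compute g(0), g(1), … with moves {2, 3, 4, 7}:
g(0) = mex{} = 0
g(1) = mex{} = 0
g(2) = mex{0} = 1
g(3) = mex{0} = 1
g(4) = mex{0,1} = 2
g(5) = mex{0,1} = 2
g(6) = mex{1,2} = 0
g(7) = mex{0,1,2} = 3
g(8) = mex{0,2} = 1
So g(8) = 1.
Build the Grundy sequence for pile B with g(k) = mex{g(k−s) : s ∈ {6, 7}, s ≤ k}:
g(0) = mex{} = 0
g(1) = mex{} = 0
g(2) = mex{} = 0
g(3) = mex{} = 0
g(4) = mex{} = 0
g(5) = mex{} = 0
g(6) = mex{0} = 1
g(7) = mex{0} = 1
g(8) = mex{0} = 1
So g(8) = 1.
For pile C, compute g(0), g(1), … with moves {2, 4, 5, 7}:
k:     0  1  2  3  4  5  6  7  8
g(k):  0  0  1  1  2  2  3  3  4
So g(8) = 4.
The value of a disjunctive sum is the nim-sum of the parts.
Combined value = 1 ⊕ 1 ⊕ 4 = 4.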